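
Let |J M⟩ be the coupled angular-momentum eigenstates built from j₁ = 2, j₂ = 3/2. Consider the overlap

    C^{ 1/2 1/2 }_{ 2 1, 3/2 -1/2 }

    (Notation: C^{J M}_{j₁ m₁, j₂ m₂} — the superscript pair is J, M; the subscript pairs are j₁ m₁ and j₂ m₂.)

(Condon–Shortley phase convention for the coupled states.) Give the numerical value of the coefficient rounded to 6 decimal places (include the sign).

triangle: 3!·1!·0!/5! = 6/120
(j±m)!: 3!·1!·1!·2!·1!·0! = 12
prefactor² = (2J+1)·Δ·N² = 6/5
  k=1: −1/(1!·2!·0!·0!·1!·0!) = -1/2
Σ = -1/2  ⇒  CG² = 6/5·(-1/2)² = 3/10
CG = −√(3/10) = -0.547723

-0.547723  (= −√(3/10))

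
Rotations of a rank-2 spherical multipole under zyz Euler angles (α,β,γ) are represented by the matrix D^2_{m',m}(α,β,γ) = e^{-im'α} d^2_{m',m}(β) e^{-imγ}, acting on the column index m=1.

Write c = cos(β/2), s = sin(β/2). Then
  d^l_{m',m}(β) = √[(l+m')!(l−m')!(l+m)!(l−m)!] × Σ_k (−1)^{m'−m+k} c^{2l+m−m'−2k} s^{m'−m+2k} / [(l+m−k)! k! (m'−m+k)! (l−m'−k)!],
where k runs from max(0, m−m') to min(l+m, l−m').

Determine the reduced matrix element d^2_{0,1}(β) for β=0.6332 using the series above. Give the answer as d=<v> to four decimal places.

d^2_{0,1}(β=0.6332) via the finite sum:
c=cos(0.633200/2)=0.950299, s=sin(0.633200/2)=0.311337; N=√[2·2·6·1]=4.898979
k: max(0,(1)−(0))=1 … min(2+(1),2−(0))=2
  k=1: (−1)^0·4.8990/(2)·0.9503^3·0.3113^1 = +0.654468
  k=2: (−1)^1·4.8990/(2)·0.9503^1·0.3113^3 = -0.070247
d^2_{0,1}(0.6332) = +0.654468 -0.070247 = +0.584220

d=0.5842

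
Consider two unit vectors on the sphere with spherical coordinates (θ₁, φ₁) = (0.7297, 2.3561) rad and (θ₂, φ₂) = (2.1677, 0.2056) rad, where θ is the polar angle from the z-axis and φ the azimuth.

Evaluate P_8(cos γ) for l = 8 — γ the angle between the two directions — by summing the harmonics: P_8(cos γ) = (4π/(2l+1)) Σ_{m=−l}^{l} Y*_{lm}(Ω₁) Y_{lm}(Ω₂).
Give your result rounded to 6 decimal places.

Term-by-term m-sum for l=8 (normalisation 4π/17 = 0.739198):
  m=-8: Y*=+0.020106-0.000015i  Y=-0.008345-0.112553i  product -0.000169-0.002263i
  m=-7: Y*=-0.063627-0.063543i  Y=-0.040258+0.304153i  product +0.021888-0.016794i
  m=-6: Y*=+0.000137+0.242307i  Y=+0.149053-0.425153i  product +0.103038+0.036058i
  m=-5: Y*=+0.300839-0.301124i  Y=-0.158901+0.263415i  product +0.031517+0.127094i
  m=-4: Y*=-0.442217+0.000167i  Y=-0.078234+0.084248i  product +0.034582-0.037269i
  m=-3: Y*=+0.080913+0.080867i  Y=+0.299444-0.212333i  product +0.041400+0.007035i
  m=-2: Y*=+0.000062+0.327173i  Y=-0.068406+0.029829i  product -0.009763-0.022379i
  m=-1: Y*=+0.202193-0.202231i  Y=-0.325200+0.067819i  product -0.052038+0.079478i
  m=+0: Y*=+0.247233-0.000000i  Y=+0.126795+0.000000i  product +0.031348+0.000000i
  m=+1: Y*=-0.202193-0.202231i  Y=+0.325200+0.067819i  product -0.052038-0.079478i
  m=+2: Y*=+0.000062-0.327173i  Y=-0.068406-0.029829i  product -0.009763+0.022379i
  m=+3: Y*=-0.080913+0.080867i  Y=-0.299444-0.212333i  product +0.041400-0.007035i
  m=+4: Y*=-0.442217-0.000167i  Y=-0.078234-0.084248i  product +0.034582+0.037269i
  m=+5: Y*=-0.300839-0.301124i  Y=+0.158901+0.263415i  product +0.031517-0.127094i
  m=+6: Y*=+0.000137-0.242307i  Y=+0.149053+0.425153i  product +0.103038-0.036058i
  m=+7: Y*=+0.063627-0.063543i  Y=+0.040258+0.304153i  product +0.021888+0.016794i
  m=+8: Y*=+0.020106+0.000015i  Y=-0.008345+0.112553i  product -0.000169+0.002263i
Accumulated sum +0.372256+0.000000i; after 4π/(2l+1) scaling, +0.275171+0.000000i ⇒ P_8 = 0.275171

0.275171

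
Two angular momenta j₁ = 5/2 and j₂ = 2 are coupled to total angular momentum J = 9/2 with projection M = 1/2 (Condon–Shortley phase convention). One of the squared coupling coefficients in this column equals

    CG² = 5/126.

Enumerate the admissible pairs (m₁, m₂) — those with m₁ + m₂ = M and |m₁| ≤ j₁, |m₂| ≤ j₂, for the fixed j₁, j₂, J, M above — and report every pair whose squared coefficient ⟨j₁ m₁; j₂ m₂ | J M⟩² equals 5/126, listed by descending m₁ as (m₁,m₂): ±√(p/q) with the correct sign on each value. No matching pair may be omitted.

(-3/2,2): +√(5/126)

Admissible pairs with m₁+m₂ = M = 1/2: (-3/2,2), (-1/2,1), (1/2,0), (3/2,-1), (5/2,-2)
  (m₁,m₂)=(5/2,-2): CG² = 1/126, CG = +√(1/126)
  (m₁,m₂)=(3/2,-1): CG² = 10/63, CG = +√(10/63)
  (m₁,m₂)=(1/2,0): CG² = 10/21, CG = +√(10/21)
  (m₁,m₂)=(-1/2,1): CG² = 20/63, CG = +√(20/63)
  (m₁,m₂)=(-3/2,2): CG² = 5/126, CG = +√(5/126)   ← matches the target
Pairs with CG² = 5/126: (-3/2,2): +√(5/126)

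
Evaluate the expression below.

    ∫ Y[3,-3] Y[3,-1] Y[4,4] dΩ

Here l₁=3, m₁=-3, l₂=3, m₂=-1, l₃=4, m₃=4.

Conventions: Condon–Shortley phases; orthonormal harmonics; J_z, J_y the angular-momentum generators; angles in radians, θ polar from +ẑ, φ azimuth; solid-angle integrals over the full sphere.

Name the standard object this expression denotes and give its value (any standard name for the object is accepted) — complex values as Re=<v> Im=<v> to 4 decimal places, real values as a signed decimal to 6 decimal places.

This is a Gaunt coefficient — the integral of a triple product of spherical harmonics over the sphere.
Rules hold: Σm=0, L=10 even, 0≤4≤6.
N = 7·7·9 = 441
Δ = 2!·4!·4!/11! = 1/34650
Racah Σ t=0..2: t=0:+1/72 t=1:−1/16 t=2:+1/72 = -5/144
⇒ 3j(3 3 4; 0 0 0)² = 2/77, sgn -1
Racah Σ t=2..2: t=2:+1/1152 = 1/1152
⇒ 3j(3 3 4; -3 -1 4)² = 1/33, sgn +1
4πI² = N·(3j₀)²·(3jₘ)² = 42/121
I = -1·√(0.347107/4π) = -0.16619847

Gaunt coefficient, -0.166198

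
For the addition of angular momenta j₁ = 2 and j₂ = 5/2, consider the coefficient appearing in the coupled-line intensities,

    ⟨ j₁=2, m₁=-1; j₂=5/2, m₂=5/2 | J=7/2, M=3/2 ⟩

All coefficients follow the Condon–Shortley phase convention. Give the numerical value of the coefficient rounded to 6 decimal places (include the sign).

triangle: 1!·3!·4!/9! = 144/362880
(j±m)!: 1!·3!·5!·0!·5!·2! = 172800
prefactor² = (2J+1)·Δ·N² = 3840/7
  k=1: −1/(1!·0!·2!·4!·1!·0!) = -1/48
Σ = -1/48  ⇒  CG² = 3840/7·(-1/48)² = 5/21
CG = −√(5/21) = -0.487950

−√(5/21) = -0.487950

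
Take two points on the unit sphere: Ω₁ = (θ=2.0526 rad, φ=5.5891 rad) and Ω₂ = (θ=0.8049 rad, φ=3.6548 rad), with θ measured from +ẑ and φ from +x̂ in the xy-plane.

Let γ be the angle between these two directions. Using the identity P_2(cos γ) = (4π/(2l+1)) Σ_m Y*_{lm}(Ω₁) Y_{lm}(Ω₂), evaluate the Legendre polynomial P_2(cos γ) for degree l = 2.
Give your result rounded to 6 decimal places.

-0.049050

Term-by-term m-sum for l=2 (normalisation 4π/5 = 2.513274):
  m=-2: (0.055089, -0.298289) × (0.103924, -0.171661) = (-0.045480, -0.040456)  (running Σ = (-0.045480, -0.040456))
  m=-1: (-0.243835, 0.202926) × (-0.336256, 0.189506) = (0.043535, -0.114444)  (running Σ = (-0.001944, -0.154900))
  m=0: (-0.112229, -0.000000) × (0.139248, 0.000000) = (-0.015628, -0.000000)  (running Σ = (-0.017572, -0.154900))
  m=1: (0.243835, 0.202926) × (0.336256, 0.189506) = (0.043535, 0.114444)  (running Σ = (0.025963, -0.040456))
  m=2: (0.055089, 0.298289) × (0.103924, 0.171661) = (-0.045480, 0.040456)  (running Σ = (-0.019516, 0.000000))
Accumulated sum (-0.019516, 0.000000); after 4π/(2l+1) scaling, (-0.049050, 0.000000) ⇒ P_2 = -0.049050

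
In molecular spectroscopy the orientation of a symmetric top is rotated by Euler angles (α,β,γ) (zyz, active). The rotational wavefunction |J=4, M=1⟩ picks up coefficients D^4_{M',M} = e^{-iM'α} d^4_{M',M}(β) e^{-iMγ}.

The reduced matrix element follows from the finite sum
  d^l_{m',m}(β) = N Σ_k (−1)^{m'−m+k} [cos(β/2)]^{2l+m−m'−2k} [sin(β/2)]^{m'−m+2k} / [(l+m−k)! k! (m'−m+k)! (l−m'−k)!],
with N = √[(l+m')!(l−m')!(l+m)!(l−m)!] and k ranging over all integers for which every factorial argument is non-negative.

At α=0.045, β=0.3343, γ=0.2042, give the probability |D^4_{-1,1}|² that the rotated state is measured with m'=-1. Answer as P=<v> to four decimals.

P=0.0543

Split into d^4_{-1,1}(β=0.3343) × two z-phases.
Half-angle: c=0.986063, s=0.166373. N=√(6·120·120·6)=720.000000
Admissible k: 2..5 (factorial args all ≥0)
  k=2: (−1)^0·720.0000/(72)·0.9861^6·0.1664^2 = +0.254444
  k=3: (−1)^1·720.0000/(24)·0.9861^4·0.1664^4 = -0.021730
  k=4: (−1)^2·720.0000/(48)·0.9861^2·0.1664^6 = +0.000309
  k=5: (−1)^3·720.0000/(720)·0.9861^0·0.1664^8 = -0.000001
d^4_{-1,1}(0.3343) = +0.254444 -0.021730 +0.000309 -0.000001 = +0.233022
|D^4_{-1,1}|² = |d^4_{-1,1}(β)|² = (+0.233022)² = 0.054299 (the z-rotation phases have unit modulus)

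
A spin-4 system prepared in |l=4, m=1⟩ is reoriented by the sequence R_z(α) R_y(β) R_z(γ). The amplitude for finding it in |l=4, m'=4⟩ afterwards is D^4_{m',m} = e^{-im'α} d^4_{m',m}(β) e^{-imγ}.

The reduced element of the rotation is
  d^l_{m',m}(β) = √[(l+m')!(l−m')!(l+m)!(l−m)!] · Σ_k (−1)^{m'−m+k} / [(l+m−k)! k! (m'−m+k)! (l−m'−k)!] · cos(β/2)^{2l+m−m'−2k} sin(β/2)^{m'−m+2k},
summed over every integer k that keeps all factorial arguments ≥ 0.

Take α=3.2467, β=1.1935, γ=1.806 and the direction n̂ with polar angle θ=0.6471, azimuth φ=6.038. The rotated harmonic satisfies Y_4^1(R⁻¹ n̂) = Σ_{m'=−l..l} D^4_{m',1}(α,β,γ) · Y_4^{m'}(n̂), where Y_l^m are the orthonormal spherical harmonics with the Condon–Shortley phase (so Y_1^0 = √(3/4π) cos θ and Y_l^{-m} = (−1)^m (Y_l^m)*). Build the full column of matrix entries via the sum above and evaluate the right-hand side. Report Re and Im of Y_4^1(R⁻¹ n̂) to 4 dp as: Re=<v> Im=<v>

Re=-0.1219 Im=-0.2526

Need the full column D^4_{m',1} for m'=−4..4 at α=3.2467, β=1.1935, γ=1.8060.
cos(β/2)=0.827166, sin(β/2)=0.561957
d^4_{-4,1}: single k=5 term ⇒ +0.237350;  D = +0.043712-0.233290i
d^4_{-3,1}: k∈[4..5] ⇒ +0.617594 -0.171031 = +0.446563;  D = -0.035740+0.445131i
d^4_{-2,1}: k∈[3..5] ⇒ +0.971827 -0.672823 +0.062109 = +0.361112;  D = -0.009023-0.361000i
d^4_{-1,1}: k∈[2..5] ⇒ +1.011495 -1.400572 +0.323218 -0.009945 = -0.075805;  D = -0.009834-0.075164i
d^4_{0,1}: k∈[1..4] ⇒ +0.665837 -1.843912 +0.851061 -0.065468 = -0.392481;  D = +0.091464+0.381675i
d^4_{1,1}: k∈[0..3] ⇒ +0.219151 -1.517242 +1.400572 -0.215479 = -0.112998;  D = -0.037716-0.106518i
d^4_{2,1}: k∈[0..2] ⇒ -0.631669 +1.457740 -0.448549 = +0.377523;  D = -0.162650-0.340688i
d^4_{3,1}: k∈[0..1] ⇒ +0.802849 -0.617594 = +0.185255;  D = +0.096913+0.157883i
d^4_{4,1}: single k=0 term ⇒ -0.514242;  D = +0.313514+0.407620i
Y_4^{m'}(θ=0.6471,φ=6.038) and Σ D·Y over m':
  (+0.0437-0.2333i)·(+0.0325+0.0486i)  (-0.0357+0.4451i)·(+0.1622+0.1468i)  (-0.0090-0.3610i)·(+0.3707+0.1979i)  (-0.0098-0.0752i)·(+0.3214+0.0804i)  (+0.0915+0.3817i)·(-0.2026+0.0000i)  (-0.0377-0.1065i)·(-0.3214+0.0804i)  (-0.1627-0.3407i)·(+0.3707-0.1979i)  (+0.0969+0.1579i)·(-0.1622+0.1468i)  (+0.3135+0.4076i)·(+0.0325-0.0486i)
Y_4^1(R⁻¹ n̂) = -0.121880-0.252593i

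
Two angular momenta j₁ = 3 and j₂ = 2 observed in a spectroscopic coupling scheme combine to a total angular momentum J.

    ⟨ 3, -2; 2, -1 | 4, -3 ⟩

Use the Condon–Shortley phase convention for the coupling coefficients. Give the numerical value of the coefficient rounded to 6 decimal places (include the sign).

j₁+j₂−J=1  J+j₁−j₂=5  J−j₁+j₂=3  j₁+j₂+J+1=10
(j₁±m₁, j₂±m₂, J±M) = (1,5,1,3,1,7)
P² = 6480
sum k=0..1:
  [0] +1/240 = 1/240
  [1] −1/144 = -1/144
S = -1/360
C² = P²·S² = 1/20 ; C = -0.223607

-0.223607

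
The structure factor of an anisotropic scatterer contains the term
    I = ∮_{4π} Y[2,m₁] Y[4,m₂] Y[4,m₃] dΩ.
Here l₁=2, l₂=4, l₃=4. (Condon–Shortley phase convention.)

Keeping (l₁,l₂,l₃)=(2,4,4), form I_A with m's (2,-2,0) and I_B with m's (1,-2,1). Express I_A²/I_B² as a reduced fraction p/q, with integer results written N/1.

20/9

Same 2,4,4: normalisation and zero-m 3j drop out of the ratio.
A: Δ: 2! 2! 6! / 11! → 1/13860; sum: t=0:+1/192 = 1/192; 3j²(2 4 4; 2 -2 0) = Δ·Π!·Σ² = 3/77  (sign +1)
B: Δ: 2! 2! 6! / 11! → 1/13860; sum: t=0:+1/96 t=1:−1/240 = 1/160; 3j²(2 4 4; 1 -2 1) = Δ·Π!·Σ² = 27/1540  (sign -1)
I_A²/I_B² = (3/77)/(27/1540) = 20/9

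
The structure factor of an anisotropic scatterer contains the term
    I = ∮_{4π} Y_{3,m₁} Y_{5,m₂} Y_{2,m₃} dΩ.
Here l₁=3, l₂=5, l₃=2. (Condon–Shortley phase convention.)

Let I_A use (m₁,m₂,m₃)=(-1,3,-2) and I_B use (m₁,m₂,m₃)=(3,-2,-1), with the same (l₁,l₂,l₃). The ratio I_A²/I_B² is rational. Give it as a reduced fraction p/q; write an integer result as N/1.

Same 3,5,2: normalisation and zero-m 3j drop out of the ratio.
A: Δ: 6! 0! 4! / 11! → 1/2310; sum: t=4:+1/1152 = 1/1152; 3j²(3 5 2; -1 3 -2) = Δ·Π!·Σ² = 1/33  (sign +1)
B: Δ: 6! 0! 4! / 11! → 1/2310; sum: t=0:+1/4320 = 1/4320; 3j²(3 5 2; 3 -2 -1) = Δ·Π!·Σ² = 1/330  (sign -1)
I_A²/I_B² = (1/33)/(1/330) = 10/1

10/1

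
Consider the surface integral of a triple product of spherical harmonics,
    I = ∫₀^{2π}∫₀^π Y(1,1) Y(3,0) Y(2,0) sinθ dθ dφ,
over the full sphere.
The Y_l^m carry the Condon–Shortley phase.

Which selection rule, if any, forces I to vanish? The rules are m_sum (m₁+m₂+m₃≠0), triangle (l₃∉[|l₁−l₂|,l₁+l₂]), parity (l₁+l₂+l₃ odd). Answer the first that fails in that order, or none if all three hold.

azimuthal sum: 1 + 0 + 0 = 1  ✗
2 ≤ 2 ≤ 4 (triangle on l)
L = 1 + 3 + 2 = 6 (even)

m_sum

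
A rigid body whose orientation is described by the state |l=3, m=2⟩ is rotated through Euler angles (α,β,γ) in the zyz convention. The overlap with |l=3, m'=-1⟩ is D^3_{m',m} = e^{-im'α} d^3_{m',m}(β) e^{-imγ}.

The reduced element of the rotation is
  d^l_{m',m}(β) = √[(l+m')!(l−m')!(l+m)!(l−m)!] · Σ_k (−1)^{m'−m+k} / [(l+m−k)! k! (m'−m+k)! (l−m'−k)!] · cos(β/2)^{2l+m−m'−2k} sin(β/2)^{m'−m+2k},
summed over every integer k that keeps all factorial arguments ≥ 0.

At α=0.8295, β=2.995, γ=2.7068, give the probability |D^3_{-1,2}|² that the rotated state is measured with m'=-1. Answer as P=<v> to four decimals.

D^3_{-1,2}(0.8295,2.9950,2.7068) = e^{-i·-1·0.8295}·d^3_{-1,2}(2.9950)·e^{-i·2·2.7068}. Compute d first:
With c≡cos(β/2)=0.073231 and s≡sin(β/2)=0.997315, N=[2·24·120·1]^{1/2}=75.894664
Admissible k: 3..4 (factorial args all ≥0)
  k=3: (−1)^0·75.8947/(12)·0.0732^3·0.9973^3 = +0.002464
  k=4: (−1)^1·75.8947/(24)·0.0732^1·0.9973^5 = -0.228484
d^3_{-1,2}(2.9950) = +0.002464 -0.228484 = -0.226020
|D^3_{-1,2}|² = |d^3_{-1,2}(β)|² = (-0.226020)² = 0.051085 (the z-rotation phases have unit modulus)

P=0.0511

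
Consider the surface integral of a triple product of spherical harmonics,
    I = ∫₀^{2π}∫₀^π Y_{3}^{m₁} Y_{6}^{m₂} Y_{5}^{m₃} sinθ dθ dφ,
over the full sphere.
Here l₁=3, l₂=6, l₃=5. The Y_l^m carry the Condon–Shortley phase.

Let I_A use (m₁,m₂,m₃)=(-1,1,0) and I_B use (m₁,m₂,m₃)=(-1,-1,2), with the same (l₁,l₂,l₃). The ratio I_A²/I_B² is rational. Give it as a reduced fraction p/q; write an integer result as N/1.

14/15

l's match ⇒ only the (l;m) 3-j factors differ between A and B.
A: triangle coeff Δ(3,6,5) = 1/675675; Σ_t [2,4]: t=2:+1/5760 t=3:−1/3456 t=4:+1/34560 = -1/11520; (3j)²=2/429 [(3 6 5; -1 1 0)], sign=+1
B: triangle coeff Δ(3,6,5) = 1/675675; Σ_t [2,4]: t=2:+1/5760 t=3:−1/8640 t=4:+1/241920 = 1/16128; (3j)²=5/1001 [(3 6 5; -1 -1 2)], sign=-1
I_A²/I_B² = (2/429)/(5/1001) = 14/15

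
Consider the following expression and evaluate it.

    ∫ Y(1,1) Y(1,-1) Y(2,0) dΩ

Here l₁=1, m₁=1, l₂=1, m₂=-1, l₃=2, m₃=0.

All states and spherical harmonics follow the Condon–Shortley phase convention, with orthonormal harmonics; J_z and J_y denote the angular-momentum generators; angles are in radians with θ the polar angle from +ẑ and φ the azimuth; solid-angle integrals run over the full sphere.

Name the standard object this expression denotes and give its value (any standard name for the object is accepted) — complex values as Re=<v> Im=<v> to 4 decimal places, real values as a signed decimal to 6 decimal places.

This is a Gaunt coefficient — the integral of a triple product of spherical harmonics over the sphere.
m-sum 0 ✓  L=4 even ✓  0≤2≤2 ✓
Π(2lᵢ+1) = 3×3×5 = 45
triangle coeff Δ(1,1,2) = 1/30
Σ_t [0,0]: t=0:+1/1 = 1/1
(3j)²=2/15 [(1 1 2; 0 0 0)], sign=+1
Σ_t [0,0]: t=0:+1/4 = 1/4
(3j)²=1/30 [(1 1 2; 1 -1 0)], sign=+1
⇒ 4πI² = 1/5
I = (+1)√(1/5/(4π)) = 0.12615663

Gaunt coefficient, +0.126157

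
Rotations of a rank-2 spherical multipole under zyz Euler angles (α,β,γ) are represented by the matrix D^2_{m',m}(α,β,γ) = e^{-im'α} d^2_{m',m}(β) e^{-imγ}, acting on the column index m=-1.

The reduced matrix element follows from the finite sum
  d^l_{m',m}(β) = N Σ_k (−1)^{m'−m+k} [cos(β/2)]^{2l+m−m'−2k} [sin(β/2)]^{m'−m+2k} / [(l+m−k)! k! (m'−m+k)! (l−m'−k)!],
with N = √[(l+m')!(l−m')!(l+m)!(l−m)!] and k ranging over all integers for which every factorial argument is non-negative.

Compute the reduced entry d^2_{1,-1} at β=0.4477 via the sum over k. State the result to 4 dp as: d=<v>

d^2_{1,-1}(β=0.4477) via the finite sum:
Half-angle: c=0.975050, s=0.221985. N=√(6·1·1·6)=6.000000
k: max(0,(-1)−(1))=0 … min(2+(-1),2−(1))=1
  k=0: (−1)^2·6.0000/(2)·0.9751^2·0.2220^2 = +0.140547
  k=1: (−1)^3·6.0000/(6)·0.9751^0·0.2220^4 = -0.002428
d^2_{1,-1}(0.4477) = +0.140547 -0.002428 = +0.138119

d=0.1381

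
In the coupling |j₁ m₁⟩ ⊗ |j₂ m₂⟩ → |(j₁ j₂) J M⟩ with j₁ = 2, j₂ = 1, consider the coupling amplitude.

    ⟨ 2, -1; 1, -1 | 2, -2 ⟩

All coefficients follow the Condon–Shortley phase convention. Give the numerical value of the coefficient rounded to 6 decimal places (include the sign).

+√(1/3) ≈ +0.577350

triangle: 1!·3!·1!/6! = 6/720
(j±m)!: 1!·3!·0!·2!·0!·4! = 288
prefactor² = (2J+1)·Δ·N² = 12
  k=0: +1/(0!·1!·3!·0!·0!·1!) = 1/6
Σ = 1/6  ⇒  CG² = 12·(1/6)² = 1/3
CG = +√(1/3) = +0.577350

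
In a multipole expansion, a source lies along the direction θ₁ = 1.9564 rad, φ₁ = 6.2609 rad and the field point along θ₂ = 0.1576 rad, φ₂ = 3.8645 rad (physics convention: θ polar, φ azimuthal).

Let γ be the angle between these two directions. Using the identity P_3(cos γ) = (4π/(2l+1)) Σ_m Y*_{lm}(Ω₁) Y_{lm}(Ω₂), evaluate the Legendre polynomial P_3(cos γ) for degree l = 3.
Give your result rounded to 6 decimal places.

Term-by-term m-sum for l=3 (normalisation 4π/7 = 1.795196):
  m=-3: Y*=0.33116 - 0.02217j  Y=0.00091 + 0.00133j  product 0.00033 + 0.00042j
  m=-2: Y*=-0.32968 + 0.01470j  Y=0.00310 - 0.02467j  product -0.00066 + 0.00818j
  m=-1: Y*=-0.08762 + 0.00195j  Y=-0.14746 + 0.13009j  product 0.01267 - 0.01169j
  m=+0: Y*=0.32180 + 0.00000j  Y=0.69171 + 0.00000j  product 0.22259 + 0.00000j
  m=+1: Y*=0.08762 + 0.00195j  Y=0.14746 + 0.13009j  product 0.01267 + 0.01169j
  m=+2: Y*=-0.32968 - 0.01470j  Y=0.00310 + 0.02467j  product -0.00066 - 0.00818j
  m=+3: Y*=-0.33116 - 0.02217j  Y=-0.00091 + 0.00133j  product 0.00033 - 0.00042j
Total Σ_m = 0.24726 - 0.00000j. Multiply by 1.795196: 0.44389 - 0.00000j. P_3(cos γ) = 0.443889

0.443889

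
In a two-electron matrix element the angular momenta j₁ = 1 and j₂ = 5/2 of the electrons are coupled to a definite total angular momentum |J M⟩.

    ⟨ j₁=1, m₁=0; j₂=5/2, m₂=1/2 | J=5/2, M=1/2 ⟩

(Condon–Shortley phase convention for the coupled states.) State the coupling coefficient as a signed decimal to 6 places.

−√(1/35) = -0.169031

j₁+j₂−J=1  J+j₁−j₂=1  J−j₁+j₂=4  j₁+j₂+J+1=7
(j₁±m₁, j₂±m₂, J±M) = (1,1,3,2,3,2)
P² = 144/35
sum k=0..1:
  [0] +1/6 = 1/6
  [1] −1/4 = -1/4
S = -1/12
C² = P²·S² = 1/35 ; C = -0.169031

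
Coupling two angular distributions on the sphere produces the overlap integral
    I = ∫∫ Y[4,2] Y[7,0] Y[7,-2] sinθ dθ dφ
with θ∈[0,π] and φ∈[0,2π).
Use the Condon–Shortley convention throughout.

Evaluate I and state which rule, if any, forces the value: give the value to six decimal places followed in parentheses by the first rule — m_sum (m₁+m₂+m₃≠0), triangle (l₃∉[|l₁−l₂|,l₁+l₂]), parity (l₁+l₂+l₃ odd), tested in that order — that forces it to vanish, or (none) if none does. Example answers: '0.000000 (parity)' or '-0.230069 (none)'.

m-sum 0 ✓  L=18 even ✓  3≤7≤11 ✓
Π(2lᵢ+1) = 9×15×15 = 2025
triangle coeff Δ(4,7,7) = 1/58198140
Σ_t [0,4]: t=0:+1/17418240 t=1:−1/622080 t=2:+1/230400 t=3:−1/622080 t=4:+1/17418240 = 1/806400
(3j)²=2268/230945 [(4 7 7; 0 0 0)], sign=-1
Σ_t [0,2]: t=0:+1/2903040 t=1:−1/622080 t=2:+1/1382400 = -47/87091200
(3j)²=2209/277134 [(4 7 7; 2 0 -2)], sign=+1
⇒ 4πI² = 338175810/2133423721
I = (-1)√(338175810/2133423721/(4π)) = -0.11231242
No selection rule forces the value: the integral is nonzero (none).

-0.112312 (none)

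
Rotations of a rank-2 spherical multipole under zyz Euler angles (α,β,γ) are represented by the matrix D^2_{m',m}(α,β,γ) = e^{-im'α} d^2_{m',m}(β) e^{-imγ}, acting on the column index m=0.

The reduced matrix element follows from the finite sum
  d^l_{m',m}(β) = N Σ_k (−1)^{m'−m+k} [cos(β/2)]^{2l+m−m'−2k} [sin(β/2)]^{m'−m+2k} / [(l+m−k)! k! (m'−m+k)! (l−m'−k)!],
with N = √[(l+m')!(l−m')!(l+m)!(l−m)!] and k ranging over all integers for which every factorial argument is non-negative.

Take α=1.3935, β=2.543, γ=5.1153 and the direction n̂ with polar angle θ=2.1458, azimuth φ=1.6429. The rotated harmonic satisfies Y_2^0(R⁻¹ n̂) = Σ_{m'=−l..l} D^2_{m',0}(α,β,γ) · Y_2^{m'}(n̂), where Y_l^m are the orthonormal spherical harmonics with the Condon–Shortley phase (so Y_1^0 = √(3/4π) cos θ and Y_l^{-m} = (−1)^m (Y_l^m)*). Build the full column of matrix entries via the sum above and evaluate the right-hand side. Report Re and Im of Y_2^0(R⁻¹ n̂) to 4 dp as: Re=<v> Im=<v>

Re=0.4639 Im=0.0000

Need the full column D^2_{m',0} for m'=−2..2 at α=1.3935, β=2.5430, γ=5.1153.
cos(β/2)=0.294848, sin(β/2)=0.955544
d^2_{-2,0}: single k=2 term ⇒ +0.194434;  D = -0.182338+0.067509i
d^2_{-1,0}: k∈[1..2] ⇒ +0.059996 -0.630124 = -0.570128;  D = -0.100553-0.561191i
d^2_{0,0}: k∈[0..2] ⇒ +0.007558 -0.317510 +0.833687 = +0.523735;  D = +0.523735+0.000000i
d^2_{1,0}: k∈[0..1] ⇒ -0.059996 +0.630124 = +0.570128;  D = +0.100553-0.561191i
d^2_{2,0}: single k=0 term ⇒ +0.194434;  D = -0.182338-0.067509i
Y_2^{m'}(θ=2.1458,φ=1.6429) and Σ D·Y over m':
  (-0.1823+0.0675i)·(-0.2692+0.0391i)  (-0.1006-0.5612i)·(+0.0254+0.3517i)  (+0.5237+0.0000i)·(-0.0356+0.0000i)  (+0.1006-0.5612i)·(-0.0254+0.3517i)  (-0.1823-0.0675i)·(-0.2692-0.0391i)
Y_2^0(R⁻¹ n̂) = +0.463867+0.000000i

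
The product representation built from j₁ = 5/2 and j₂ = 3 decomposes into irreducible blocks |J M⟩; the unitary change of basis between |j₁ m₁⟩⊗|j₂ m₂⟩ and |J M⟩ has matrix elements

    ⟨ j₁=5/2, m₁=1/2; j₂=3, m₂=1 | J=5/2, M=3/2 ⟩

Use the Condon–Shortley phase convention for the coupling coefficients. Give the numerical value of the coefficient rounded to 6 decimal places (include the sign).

+√(1/35) = +0.169031

triangle: 3!×2!×3!/9! = 72/362880
(j±m)!: 3!×2!×4!×2!×4!×1! = 13824
prefactor² = (2J+1)×Δ×N² = 576/35
  k=1: −1/(1!×2!×1!×3!×1!×0!) = -1/12
  k=2: +1/(2!×1!×0!×2!×2!×1!) = 1/8
Σ = 1/24  ⇒  CG² = 576/35×(1/24)² = 1/35
CG = +√(1/35) = +0.169031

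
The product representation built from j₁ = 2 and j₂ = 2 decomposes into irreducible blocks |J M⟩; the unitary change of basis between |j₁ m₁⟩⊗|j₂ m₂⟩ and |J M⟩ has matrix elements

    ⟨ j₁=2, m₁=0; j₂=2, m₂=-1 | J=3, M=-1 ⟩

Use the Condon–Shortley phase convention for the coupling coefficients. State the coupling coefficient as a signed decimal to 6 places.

j₁+j₂−J=1  J+j₁−j₂=3  J−j₁+j₂=3  j₁+j₂+J+1=8
(j₁±m₁, j₂±m₂, J±M) = (2,2,1,3,2,4)
P² = 36/5
sum k=0..1:
  [0] +1/4 = 1/4
  [1] −1/12 = -1/12
S = 1/6
C² = P²·S² = 1/5 ; C = +0.447214

+0.447214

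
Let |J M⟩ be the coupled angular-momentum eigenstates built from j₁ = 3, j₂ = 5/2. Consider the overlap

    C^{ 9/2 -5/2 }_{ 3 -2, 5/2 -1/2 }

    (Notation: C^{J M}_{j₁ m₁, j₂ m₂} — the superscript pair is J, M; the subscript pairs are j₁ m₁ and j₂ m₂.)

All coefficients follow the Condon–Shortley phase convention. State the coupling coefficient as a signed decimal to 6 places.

triangle: 1!·5!·4!/11! = 2880/39916800
(j±m)!: 1!·5!·2!·3!·2!·7! = 14515200
prefactor² = (2J+1)·Δ·N² = 115200/11
  k=0: +1/(0!·1!·5!·2!·0!·2!) = 1/480
  k=1: −1/(1!·0!·4!·1!·1!·3!) = -1/144
Σ = -7/1440  ⇒  CG² = 115200/11·(-7/1440)² = 49/198
CG = −√(49/198) = -0.497468

−√(49/198) = -0.497468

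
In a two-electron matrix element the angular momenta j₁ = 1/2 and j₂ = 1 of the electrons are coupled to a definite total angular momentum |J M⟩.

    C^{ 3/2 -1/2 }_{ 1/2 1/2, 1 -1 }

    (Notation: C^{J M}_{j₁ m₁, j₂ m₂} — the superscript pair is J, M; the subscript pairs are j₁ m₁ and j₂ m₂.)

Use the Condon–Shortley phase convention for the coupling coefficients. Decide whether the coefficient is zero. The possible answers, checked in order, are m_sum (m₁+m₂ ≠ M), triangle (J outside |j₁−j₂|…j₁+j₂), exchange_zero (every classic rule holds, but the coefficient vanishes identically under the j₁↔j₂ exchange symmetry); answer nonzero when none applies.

nonzero

m-sum: m₁+m₂ = 1/2+(-1) = -1/2, M = -1/2  ✓
triangle: |j₁−j₂| = 1/2 ≤ J = 3/2 ≤ j₁+j₂ = 3/2  ✓
exchange: j₁≠j₂ or m₁≠m₂ — the exchange symmetry imposes no constraint here
value check: CG = +√(1/3) = +0.577350 ≠ 0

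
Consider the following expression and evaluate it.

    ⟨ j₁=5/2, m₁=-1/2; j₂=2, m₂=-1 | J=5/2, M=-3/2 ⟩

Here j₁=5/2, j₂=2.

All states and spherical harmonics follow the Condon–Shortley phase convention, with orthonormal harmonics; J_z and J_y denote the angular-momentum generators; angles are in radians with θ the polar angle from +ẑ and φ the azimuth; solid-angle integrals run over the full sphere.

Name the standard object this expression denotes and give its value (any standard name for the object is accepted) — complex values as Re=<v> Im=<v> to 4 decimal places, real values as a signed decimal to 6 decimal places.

Clebsch–Gordan coefficient, −√(6/35) ≈ -0.414039

This is a Clebsch–Gordan (vector-coupling) coefficient.
√[6·2!3!2!/8! · 2!3!1!3!1!4!] = √(216/35)
  +(−1)^0/∏(0,2,3,1,0,1)! = 1/12  (running 1/12)
  +(−1)^1/∏(1,1,2,0,1,2)! = -1/4  (running -1/6)
⟨..|..⟩ = √(216/35)·(-1/6) = -0.414039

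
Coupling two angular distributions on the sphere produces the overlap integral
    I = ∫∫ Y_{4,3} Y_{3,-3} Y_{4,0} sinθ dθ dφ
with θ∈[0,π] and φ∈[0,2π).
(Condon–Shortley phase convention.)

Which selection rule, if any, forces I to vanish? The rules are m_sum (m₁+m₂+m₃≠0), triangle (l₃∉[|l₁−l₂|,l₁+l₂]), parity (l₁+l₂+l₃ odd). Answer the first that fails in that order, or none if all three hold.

parity

m₁+m₂+m₃ = 3 − 3 + 0 = 0  ✓
triangle: |4−3|=1 ≤ l₃=4 ≤ 4+3=7  ✓
parity: l₁+l₂+l₃ = 11 is odd  ✗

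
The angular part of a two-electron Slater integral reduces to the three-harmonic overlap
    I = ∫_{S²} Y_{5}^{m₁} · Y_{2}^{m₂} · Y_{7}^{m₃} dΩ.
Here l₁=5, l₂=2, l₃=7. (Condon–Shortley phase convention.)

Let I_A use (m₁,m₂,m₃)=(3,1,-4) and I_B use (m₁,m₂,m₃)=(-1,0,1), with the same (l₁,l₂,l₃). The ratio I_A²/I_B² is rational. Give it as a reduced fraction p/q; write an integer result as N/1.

Same 5,2,7: normalisation and zero-m 3j drop out of the ratio.
A: Δ: 0! 10! 4! / 15! → 1/15015; sum: t=0:+1/483840 = 1/483840; 3j²(5 2 7; 3 1 -4) = Δ·Π!·Σ² = 3/91  (sign -1)
B: Δ: 0! 10! 4! / 15! → 1/15015; sum: t=0:+1/69120 = 1/69120; 3j²(5 2 7; -1 0 1) = Δ·Π!·Σ² = 4/143  (sign +1)
I_A²/I_B² = (3/91)/(4/143) = 33/28

33/28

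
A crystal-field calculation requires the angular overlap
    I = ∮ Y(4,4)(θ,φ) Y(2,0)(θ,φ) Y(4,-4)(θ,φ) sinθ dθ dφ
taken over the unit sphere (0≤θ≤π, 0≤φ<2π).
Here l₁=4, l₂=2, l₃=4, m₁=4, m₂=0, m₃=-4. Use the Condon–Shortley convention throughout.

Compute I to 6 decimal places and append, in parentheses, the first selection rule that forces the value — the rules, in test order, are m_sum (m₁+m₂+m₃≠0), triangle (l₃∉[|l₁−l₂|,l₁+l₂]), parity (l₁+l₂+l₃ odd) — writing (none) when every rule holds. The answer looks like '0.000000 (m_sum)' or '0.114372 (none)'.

Rules hold: Σm=0, L=10 even, 2≤4≤6.
N = 9·5·9 = 405
Δ = 2!·6!·2!/11! = 1/13860
Racah Σ t=0..2: t=0:+1/192 t=1:−1/36 t=2:+1/192 = -5/288
⇒ 3j(4 2 4; 0 0 0)² = 20/693, sgn -1
Racah Σ t=0..0: t=0:+1/2880 = 1/2880
⇒ 3j(4 2 4; 4 0 -4)² = 28/495, sgn +1
4πI² = N·(3j₀)²·(3jₘ)² = 80/121
I = -1·√(0.661157/4π) = -0.22937568
No selection rule forces the value: the integral is nonzero (none).

-0.229376 (none)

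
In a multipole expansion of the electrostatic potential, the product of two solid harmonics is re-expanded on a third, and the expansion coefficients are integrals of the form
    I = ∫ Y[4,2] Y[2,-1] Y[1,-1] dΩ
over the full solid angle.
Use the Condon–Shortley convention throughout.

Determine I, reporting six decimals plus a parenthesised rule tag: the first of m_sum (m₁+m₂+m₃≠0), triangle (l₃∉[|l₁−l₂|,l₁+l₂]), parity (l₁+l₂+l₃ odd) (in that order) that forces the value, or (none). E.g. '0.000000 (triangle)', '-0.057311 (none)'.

0.000000 (triangle)

triangle: need 2≤l₃≤6, have 1; I=0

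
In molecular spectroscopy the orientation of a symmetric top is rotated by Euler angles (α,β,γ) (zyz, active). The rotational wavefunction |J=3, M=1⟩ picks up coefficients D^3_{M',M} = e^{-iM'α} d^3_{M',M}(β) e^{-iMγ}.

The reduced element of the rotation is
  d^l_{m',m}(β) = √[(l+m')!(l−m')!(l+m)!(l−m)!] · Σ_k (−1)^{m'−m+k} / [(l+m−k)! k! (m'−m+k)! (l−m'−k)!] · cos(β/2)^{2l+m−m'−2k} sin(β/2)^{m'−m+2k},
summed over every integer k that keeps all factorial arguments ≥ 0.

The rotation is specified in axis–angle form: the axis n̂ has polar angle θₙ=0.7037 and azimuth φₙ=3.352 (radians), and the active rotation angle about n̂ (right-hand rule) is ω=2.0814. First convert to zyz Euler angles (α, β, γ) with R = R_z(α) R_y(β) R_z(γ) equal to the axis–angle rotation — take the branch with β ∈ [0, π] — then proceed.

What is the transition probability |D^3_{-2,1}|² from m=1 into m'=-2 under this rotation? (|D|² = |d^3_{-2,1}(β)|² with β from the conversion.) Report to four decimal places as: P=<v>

Axis–angle → zyz. n̂ = (sinθₙcosφₙ, sinθₙsinφₙ, cosθₙ) = (-0.632773, -0.135140, +0.762453), ω = 2.0814.
R = I cosω + sinω [n̂]ₓ + (1−cosω) n̂n̂ᵀ gives
  R = [+0.107376, -0.537898, -0.836143; +0.792506, -0.461516, +0.398669; -0.600337, -0.705456, +0.376732]
β = atan2(√(R₁₃²+R₂₃²), R₃₃) = 1.184531; α = atan2(R₂₃, R₁₃) mod 2π = 2.696680; γ = atan2(R₃₂, −R₃₁) mod 2π = 5.417458
D^3_{-2,1}(2.6967,1.1845,5.4175) = e^{-i·-2·2.6967}·d^3_{-2,1}(1.1845)·e^{-i·1·5.4175}. Compute d first:
Half-angle: c=0.829678, s=0.558242. N=√(1·120·24·2)=75.894664
k∈{3,4} keeps every argument non-negative
  k=3: (−1)^0·75.8947/(12)·0.8297^3·0.5582^3 = +0.628386
  k=4: (−1)^1·75.8947/(24)·0.8297^1·0.5582^5 = -0.142240
d^3_{-2,1}(1.1845) = +0.628386 -0.142240 = +0.486146
|D^3_{-2,1}|² = |d^3_{-2,1}(β)|² = (+0.486146)² = 0.236338 (the z-rotation phases have unit modulus)

P=0.2363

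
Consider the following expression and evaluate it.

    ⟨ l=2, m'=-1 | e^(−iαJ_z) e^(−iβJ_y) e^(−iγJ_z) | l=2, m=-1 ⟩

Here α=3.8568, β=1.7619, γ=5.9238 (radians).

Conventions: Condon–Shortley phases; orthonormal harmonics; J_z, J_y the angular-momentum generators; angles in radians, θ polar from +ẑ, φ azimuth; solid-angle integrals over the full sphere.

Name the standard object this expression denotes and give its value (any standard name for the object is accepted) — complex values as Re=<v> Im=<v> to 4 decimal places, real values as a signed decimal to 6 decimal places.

Wigner D-matrix element, Re=0.5239 Im=0.1947

This is a Wigner D-matrix element — the rotation-matrix element ⟨l m'| R(α,β,γ) |l m⟩ in the angular-momentum basis.
Split into d^2_{-1,-1}(β=1.7619) × two z-phases.
With c≡cos(β/2)=0.636419 and s≡sin(β/2)=0.771344, N=[1·6·1·6]^{1/2}=6.000000
k: max(0,(-1)−(-1))=0 … min(2+(-1),2−(-1))=1
  k=0: (−1)^0·6.0000/(6)·0.6364^4·0.7713^0 = +0.164048
  k=1: (−1)^1·6.0000/(2)·0.6364^2·0.7713^2 = -0.722941
d^2_{-1,-1}(1.7619) = +0.164048 -0.722941 = -0.558893
D = (-0.754957-0.655774i)·(-0.558893)·(+0.936113-0.351699i) = +0.523884+0.194697i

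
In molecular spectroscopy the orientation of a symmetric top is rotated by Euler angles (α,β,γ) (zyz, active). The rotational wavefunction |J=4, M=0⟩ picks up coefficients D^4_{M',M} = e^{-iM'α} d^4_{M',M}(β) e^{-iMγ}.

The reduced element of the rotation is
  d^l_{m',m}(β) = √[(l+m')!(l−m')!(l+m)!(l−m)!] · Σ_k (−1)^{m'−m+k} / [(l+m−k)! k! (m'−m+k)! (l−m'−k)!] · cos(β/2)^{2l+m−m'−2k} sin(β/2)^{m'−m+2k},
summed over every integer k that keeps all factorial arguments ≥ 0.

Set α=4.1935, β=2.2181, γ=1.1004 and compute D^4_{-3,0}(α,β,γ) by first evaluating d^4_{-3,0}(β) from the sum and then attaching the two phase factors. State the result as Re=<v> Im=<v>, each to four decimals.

D^4_{-3,0}(4.1935,2.2181,1.1004) = e^{-i·-3·4.1935}·d^4_{-3,0}(2.2181)·e^{-i·0·1.1004}. Compute d first:
Half-angle: c=0.445512, s=0.895276. N=√(1·5040·24·24)=1703.830978
Admissible k: 3..4 (factorial args all ≥0)
  k=3: (−1)^0·1703.8310/(144)·0.4455^5·0.8953^3 = +0.149016
  k=4: (−1)^1·1703.8310/(144)·0.4455^3·0.8953^5 = -0.601765
d^4_{-3,0}(2.2181) = +0.149016 -0.601765 = -0.452750
Attach z-rotation phases: D = e^{-i(-3)(4.1935)}·(-0.452750)·e^{-i(0)(1.1004)} = -0.452704-0.006397i

Re=-0.4527 Im=-0.0064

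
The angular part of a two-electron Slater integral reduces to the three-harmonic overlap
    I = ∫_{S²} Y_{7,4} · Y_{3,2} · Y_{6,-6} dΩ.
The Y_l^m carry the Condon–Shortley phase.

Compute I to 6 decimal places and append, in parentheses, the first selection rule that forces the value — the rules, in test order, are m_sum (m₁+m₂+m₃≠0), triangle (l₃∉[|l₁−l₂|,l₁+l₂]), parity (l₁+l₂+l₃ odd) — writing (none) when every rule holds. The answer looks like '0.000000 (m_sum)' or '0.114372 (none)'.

Checks pass: Σm=0; 16 even; l₃=6∈[4,10].
(2·7+1)(2·3+1)(2·6+1) = 1365
Δ: 4! 10! 2! / 17! → 1/2042040
sum: t=1:−1/207360 t=2:+1/57600 t=3:−1/207360 = 1/129600
3j²(7 3 6; 0 0 0) = Δ·Π!·Σ² = 168/12155  (sign +1)
sum: t=3:−1/43545600 = -1/43545600
3j²(7 3 6; 4 2 -6) = Δ·Π!·Σ² = 11/3094  (sign -1)
combine: 4πI² = 1365·168/12155·11/3094 = 252/3757
take √, sign -1: I = -0.07305917
No selection rule forces the value: the integral is nonzero (none).

-0.073059 (none)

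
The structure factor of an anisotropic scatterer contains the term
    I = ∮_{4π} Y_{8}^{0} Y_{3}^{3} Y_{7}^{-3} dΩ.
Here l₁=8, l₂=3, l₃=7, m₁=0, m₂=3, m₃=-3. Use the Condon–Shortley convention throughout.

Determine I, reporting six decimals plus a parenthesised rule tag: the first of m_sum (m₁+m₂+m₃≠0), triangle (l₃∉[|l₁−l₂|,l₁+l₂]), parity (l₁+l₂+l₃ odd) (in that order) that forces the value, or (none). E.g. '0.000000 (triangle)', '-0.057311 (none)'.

Checks pass: Σm=0; 18 even; l₃=7∈[5,11].
(2·8+1)(2·3+1)(2·7+1) = 1785
Δ: 4! 12! 2! / 19! → 1/5290740
sum: t=1:−1/7257600 t=2:+1/2073600 t=3:−1/7257600 = 1/4838400
3j²(8 3 7; 0 0 0) = Δ·Π!·Σ² = 252/20995  (sign -1)
sum: t=4:+1/46448640 = 1/46448640
3j²(8 3 7; 0 3 -3) = Δ·Π!·Σ² = 75/8398  (sign +1)
combine: 4πI² = 1785·252/20995·75/8398 = 198450/1037153
take √, sign -1: I = -0.12339547
No selection rule forces the value: the integral is nonzero (none).

-0.123395 (none)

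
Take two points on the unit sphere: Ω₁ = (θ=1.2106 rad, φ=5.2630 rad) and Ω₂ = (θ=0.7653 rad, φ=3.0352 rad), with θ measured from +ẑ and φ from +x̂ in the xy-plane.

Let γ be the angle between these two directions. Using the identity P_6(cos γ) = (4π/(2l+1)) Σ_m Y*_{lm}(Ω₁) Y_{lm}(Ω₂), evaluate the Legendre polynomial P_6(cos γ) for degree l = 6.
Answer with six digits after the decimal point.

Addition theorem: P_6(cos γ) = (4π/13) Σ_m Y*_{lm}(Ω₁) Y_{lm}(Ω₂), m = −6…6:
  m=-6: (+0.320235+0.052361i) × (+0.042880+0.031816i) = +0.012066+0.012434i  (running Σ = +0.012066+0.012434i)
  m=-5: (+0.160380+0.391796i) × (-0.165943-0.097667i) = +0.011652-0.080680i  (running Σ = +0.023717-0.068246i)
  m=-4: (-0.059218+0.080938i) × (+0.353327+0.160153i) = -0.033886+0.019114i  (running Σ = -0.010169-0.049132i)
  m=-3: (+0.306358+0.024881i) × (-0.403498-0.133347i) = -0.120297-0.050891i  (running Σ = -0.130466-0.100023i)
  m=-2: (+0.093811+0.184874i) × (+0.086276+0.018640i) = +0.004647+0.017699i  (running Σ = -0.125818-0.082325i)
  m=-1: (+0.126727-0.206414i) × (+0.343088+0.036640i) = +0.051042-0.066175i  (running Σ = -0.074777-0.148499i)
  m=0: (+0.230469-0.000000i) × (-0.196989+0.000000i) = -0.045400+0.000000i  (running Σ = -0.120177-0.148499i)
  m=1: (-0.126727-0.206414i) × (-0.343088+0.036640i) = +0.051042+0.066175i  (running Σ = -0.069135-0.082325i)
  m=2: (+0.093811-0.184874i) × (+0.086276-0.018640i) = +0.004647-0.017699i  (running Σ = -0.064488-0.100023i)
  m=3: (-0.306358+0.024881i) × (+0.403498-0.133347i) = -0.120297+0.050891i  (running Σ = -0.184785-0.049132i)
  m=4: (-0.059218-0.080938i) × (+0.353327-0.160153i) = -0.033886-0.019114i  (running Σ = -0.218671-0.068246i)
  m=5: (-0.160380+0.391796i) × (+0.165943-0.097667i) = +0.011652+0.080680i  (running Σ = -0.207019+0.012434i)
  m=6: (+0.320235-0.052361i) × (+0.042880-0.031816i) = +0.012066-0.012434i  (running Σ = -0.194953+0.000000i)
Accumulated sum -0.194953+0.000000i; after 4π/(2l+1) scaling, -0.188451+0.000000i ⇒ P_6 = -0.188451

-0.188451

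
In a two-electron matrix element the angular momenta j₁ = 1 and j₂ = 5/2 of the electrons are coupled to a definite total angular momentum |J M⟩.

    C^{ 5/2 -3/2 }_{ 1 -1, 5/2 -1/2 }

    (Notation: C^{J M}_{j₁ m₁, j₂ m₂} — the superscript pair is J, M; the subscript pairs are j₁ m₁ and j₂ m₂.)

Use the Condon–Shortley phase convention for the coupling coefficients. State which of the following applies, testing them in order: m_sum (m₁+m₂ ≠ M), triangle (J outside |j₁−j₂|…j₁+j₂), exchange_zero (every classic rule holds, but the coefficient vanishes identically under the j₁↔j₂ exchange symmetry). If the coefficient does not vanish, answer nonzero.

m-sum: m₁+m₂ = -1+(-1/2) = -3/2, M = -3/2  ✓
triangle: |j₁−j₂| = 3/2 ≤ J = 5/2 ≤ j₁+j₂ = 7/2  ✓
exchange: j₁≠j₂ or m₁≠m₂ — the exchange symmetry imposes no constraint here
value check: CG = −√(16/35) = -0.676123 ≠ 0

nonzero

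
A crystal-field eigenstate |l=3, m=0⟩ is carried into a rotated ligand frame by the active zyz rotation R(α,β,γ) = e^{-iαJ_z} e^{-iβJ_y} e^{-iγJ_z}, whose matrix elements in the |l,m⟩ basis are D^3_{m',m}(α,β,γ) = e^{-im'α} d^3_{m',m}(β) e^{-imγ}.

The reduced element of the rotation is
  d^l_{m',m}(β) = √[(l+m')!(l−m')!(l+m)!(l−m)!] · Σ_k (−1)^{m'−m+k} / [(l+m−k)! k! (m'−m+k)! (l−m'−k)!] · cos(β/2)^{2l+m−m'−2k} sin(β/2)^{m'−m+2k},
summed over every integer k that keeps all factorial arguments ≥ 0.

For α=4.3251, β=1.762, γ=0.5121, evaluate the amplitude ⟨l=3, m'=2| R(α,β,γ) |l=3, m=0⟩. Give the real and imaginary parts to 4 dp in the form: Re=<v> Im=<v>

First d^3_{2,0}(β=1.7620), then the phase factors e^{-i(2)α} and e^{-i(0)γ}:
With c≡cos(β/2)=0.636380 and s≡sin(β/2)=0.771376, N=[120·1·6·6]^{1/2}=65.726707
k: max(0,(0)−(2))=0 … min(3+(0),3−(2))=1
  k=0: (−1)^2·65.7267/(12)·0.6364^4·0.7714^2 = +0.534514
  k=1: (−1)^3·65.7267/(12)·0.6364^2·0.7714^4 = -0.785340
d^3_{2,0}(1.7620) = +0.534514 -0.785340 = -0.250826
D = (-0.714716-0.699414i)·(-0.250826)·(+1.000000+0.000000i) = +0.179269+0.175431i

Re=0.1793 Im=0.1754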